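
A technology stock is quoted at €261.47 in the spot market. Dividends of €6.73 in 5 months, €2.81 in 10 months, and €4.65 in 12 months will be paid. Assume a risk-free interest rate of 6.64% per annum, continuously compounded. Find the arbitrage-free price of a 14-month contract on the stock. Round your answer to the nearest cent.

PV(dividends) I = 6.73·e^(−0.0664·5/12) + 2.81·e^(−0.0664·10/12) + 4.65·e^(−0.0664·12/12)
I = 6.5464 + 2.6587 + 4.3513 = 13.5564
F = (S − I)·e^(rT) = (261.47 − 13.5564) · e^(0.0664·14/12)
= 247.9136 · e^0.077467 = 247.9136 × 1.080547 = €267.88

€267.88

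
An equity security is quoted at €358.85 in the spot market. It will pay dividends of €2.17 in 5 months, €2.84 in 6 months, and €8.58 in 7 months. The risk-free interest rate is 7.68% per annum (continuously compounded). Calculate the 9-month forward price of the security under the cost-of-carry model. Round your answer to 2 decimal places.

PV(dividends) I = 2.17·e^(−0.0768·5/12) + 2.84·e^(−0.0768·6/12) + 8.58·e^(−0.0768·7/12)
I = 2.1017 + 2.7330 + 8.2041 = 13.0388
F = (S − I)·e^(rT) = (358.85 − 13.0388) · e^(0.0768·9/12)
= 345.8112 · e^0.057600 = 345.8112 × 1.059291 = €366.31

€366.31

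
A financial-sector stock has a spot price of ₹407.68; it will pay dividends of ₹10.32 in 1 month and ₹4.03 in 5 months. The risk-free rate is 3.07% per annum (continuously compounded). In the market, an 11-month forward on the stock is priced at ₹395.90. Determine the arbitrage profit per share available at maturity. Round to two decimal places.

PV(dividends) I = 10.32·e^(−0.0307·1/12) + 4.03·e^(−0.0307·5/12) = 14.2724
Fair forward F* = (S − I)·e^(rT) = (407.68 − 14.2724)·e^0.028142 = 393.4076 × 1.028542 = 404.6362
Market ₹395.90 < fair 404.6362: forward underpriced → reverse cash-and-carry (short the stock, invest proceeds at r, pay the dividends, go long the forward).
Profit at T = |F_mkt − F*| = |395.90 − 404.6362| = ₹8.74 per share

₹8.74 per share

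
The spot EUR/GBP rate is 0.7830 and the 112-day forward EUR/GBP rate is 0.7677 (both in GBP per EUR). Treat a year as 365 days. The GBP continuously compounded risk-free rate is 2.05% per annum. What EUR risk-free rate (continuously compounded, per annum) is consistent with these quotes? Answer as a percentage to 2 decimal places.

8.48%

F = S·e^((r_GBP − r_EUR)T) ⇒ r_EUR = r_GBP − ln(F/S)/T
ln(0.7677/0.7830) = -0.019734; /(112/365) = -0.064312
r_EUR = 0.0205 + 0.064312 = 0.084812
r_EUR = 8.48%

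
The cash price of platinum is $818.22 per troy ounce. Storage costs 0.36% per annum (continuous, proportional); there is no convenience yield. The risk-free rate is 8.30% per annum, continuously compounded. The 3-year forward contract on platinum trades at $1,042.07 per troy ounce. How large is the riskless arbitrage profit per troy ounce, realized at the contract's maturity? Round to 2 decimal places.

$18.89 per troy ounce

Fair forward: F* = S·e^(carry·T), with carry = (r + u) = 0.0830 + 0.0036 = 0.0866
F* = 818.22 · e^(0.0866 × 3) = 818.22 · e^0.259800 = 818.22 × 1.296671 = $1060.9621
Market $1042.07 < fair $1060.9621: forward underpriced → reverse cash-and-carry (short spot, go long the forward).
At maturity, profit = |F_mkt − F*| = |1042.07 − 1060.9621| = $18.89 per troy ounce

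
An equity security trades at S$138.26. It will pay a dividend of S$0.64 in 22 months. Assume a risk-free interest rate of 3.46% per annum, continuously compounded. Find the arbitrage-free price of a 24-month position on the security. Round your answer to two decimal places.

PV(dividends) I = 0.64·e^(−0.0346·22/12)
I = 0.6007
F = (S − I)·e^(rT) = (138.26 − 0.6007) · e^(0.0346·24/12)
= 137.6593 · e^0.069200 = 137.6593 × 1.071651 = S$147.52

S$147.52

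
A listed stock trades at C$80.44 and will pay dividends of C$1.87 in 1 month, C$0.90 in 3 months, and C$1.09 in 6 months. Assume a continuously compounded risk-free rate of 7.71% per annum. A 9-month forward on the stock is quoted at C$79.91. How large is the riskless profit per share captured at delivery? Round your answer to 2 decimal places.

PV(dividends) I = 1.87·e^(−0.0771·1/12) + 0.90·e^(−0.0771·3/12) + 1.09·e^(−0.0771·6/12) = 3.7896
Fair forward F* = (S − I)·e^(rT) = (80.44 − 3.7896)·e^0.057825 = 76.6504 × 1.059530 = 81.2134
Market C$79.91 < fair 81.2134: forward underpriced → reverse cash-and-carry (short the stock, invest proceeds at r, pay the dividends, go long the forward).
Profit at T = |F_mkt − F*| = |79.91 − 81.2134| = C$1.30 per share

C$1.30 per share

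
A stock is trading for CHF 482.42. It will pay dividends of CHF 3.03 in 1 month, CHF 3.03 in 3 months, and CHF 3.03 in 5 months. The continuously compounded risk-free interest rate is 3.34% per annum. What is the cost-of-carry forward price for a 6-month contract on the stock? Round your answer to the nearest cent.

CHF 481.38

PV(dividends) I = 3.03·e^(−0.0334·1/12) + 3.03·e^(−0.0334·3/12) + 3.03·e^(−0.0334·5/12)
I = 3.0216 + 3.0048 + 2.9881 = 9.0145
F = (S − I)·e^(rT) = (482.42 − 9.0145) · e^(0.0334·6/12)
= 473.4055 · e^0.016700 = 473.4055 × 1.016840 = CHF 481.38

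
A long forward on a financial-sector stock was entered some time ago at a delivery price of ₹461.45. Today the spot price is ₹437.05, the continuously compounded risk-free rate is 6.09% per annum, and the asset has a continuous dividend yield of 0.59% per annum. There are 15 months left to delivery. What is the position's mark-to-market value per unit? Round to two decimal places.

Current fair forward for the remaining 15 months: F = S·e^((r − q)·T), (r − q) = 0.0609 − 0.0059 = 0.0550
F = 437.05 · e^(0.0550 × 15/12) = 437.05 × 1.071168 = 468.1540
Value of long forward = (F − K)·e^(−rT) = (468.1540 − 461.45) · e^(−0.0609·15/12)
= 6.7040 × 0.926700 = 6.21

₹6.21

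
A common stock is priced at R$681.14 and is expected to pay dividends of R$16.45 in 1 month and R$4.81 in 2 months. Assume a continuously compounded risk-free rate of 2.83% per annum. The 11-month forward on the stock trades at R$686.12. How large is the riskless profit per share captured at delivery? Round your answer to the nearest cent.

R$8.83 per share

PV(dividends) I = 16.45·e^(−0.0283·1/12) + 4.81·e^(−0.0283·2/12) = 21.1986
Fair forward F* = (S − I)·e^(rT) = (681.14 − 21.1986)·e^0.025942 = 659.9414 × 1.026281 = 677.2853
Market R$686.12 > fair 677.2853: forward overpriced → cash-and-carry (borrow at r, buy the stock and collect the dividends, short the forward).
Profit at T = |F_mkt − F*| = |686.12 − 677.2853| = R$8.83 per share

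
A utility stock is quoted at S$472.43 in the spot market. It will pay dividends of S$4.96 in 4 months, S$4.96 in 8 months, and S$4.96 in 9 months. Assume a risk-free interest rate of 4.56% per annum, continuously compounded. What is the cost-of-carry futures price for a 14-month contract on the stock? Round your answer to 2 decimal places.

PV(dividends) I = 4.96·e^(−0.0456·4/12) + 4.96·e^(−0.0456·8/12) + 4.96·e^(−0.0456·9/12)
I = 4.8852 + 4.8115 + 4.7932 = 14.4899
F = (S − I)·e^(rT) = (472.43 − 14.4899) · e^(0.0456·14/12)
= 457.9401 · e^0.053200 = 457.9401 × 1.054641 = S$482.96

S$482.96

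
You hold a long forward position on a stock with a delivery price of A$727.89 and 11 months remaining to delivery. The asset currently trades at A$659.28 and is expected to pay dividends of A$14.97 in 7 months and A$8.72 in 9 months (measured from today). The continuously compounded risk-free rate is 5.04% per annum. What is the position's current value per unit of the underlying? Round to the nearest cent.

PV(remaining dividends) I = 14.97·e^(−0.0504·7/12) + 8.72·e^(−0.0504·9/12) = 22.9328
Current forward F = (S − I)·e^(rT) = (659.28 − 22.9328)·e^(0.0504·11/12) = 636.3472 × 1.047284 = 666.4362
Value (long) = (F − K)·e^(−rT) = (666.4362 − 727.89) × 0.954851 = -58.6792
Value = -A$58.68

-A$58.68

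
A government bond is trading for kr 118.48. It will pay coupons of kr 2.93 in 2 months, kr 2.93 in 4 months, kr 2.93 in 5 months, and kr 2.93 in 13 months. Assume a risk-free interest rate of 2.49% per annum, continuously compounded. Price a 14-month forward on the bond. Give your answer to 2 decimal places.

kr 110.06

PV(coupons) I = 2.93·e^(−0.0249·2/12) + 2.93·e^(−0.0249·4/12) + 2.93·e^(−0.0249·5/12) + 2.93·e^(−0.0249·13/12)
I = 2.9179 + 2.9058 + 2.8998 + 2.8520 = 11.5755
F = (S − I)·e^(rT) = (118.48 − 11.5755) · e^(0.0249·14/12)
= 106.9045 · e^0.029050 = 106.9045 × 1.029476 = kr 110.06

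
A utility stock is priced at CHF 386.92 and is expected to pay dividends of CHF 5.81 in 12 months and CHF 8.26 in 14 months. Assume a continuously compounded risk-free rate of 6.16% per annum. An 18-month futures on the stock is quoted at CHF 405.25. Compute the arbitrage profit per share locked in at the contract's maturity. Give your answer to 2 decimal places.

PV(dividends) I = 5.81·e^(−0.0616·12/12) + 8.26·e^(−0.0616·14/12) = 13.1501
Fair futures F* = (S − I)·e^(rT) = (386.92 − 13.1501)·e^0.092400 = 373.7699 × 1.096803 = 409.9519
Market CHF 405.25 < fair 409.9519: forward underpriced → reverse cash-and-carry (short the stock, invest proceeds at r, pay the dividends, go long the forward).
Profit at T = |F_mkt − F*| = |405.25 − 409.9519| = CHF 4.70 per share

CHF 4.70 per share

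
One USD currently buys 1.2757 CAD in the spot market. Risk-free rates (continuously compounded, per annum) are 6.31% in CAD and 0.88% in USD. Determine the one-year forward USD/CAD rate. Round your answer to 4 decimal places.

F = S·e^((r_CAD − r_USD)T) = 1.2757 · e^((0.0631 − 0.0088) × 12/12)
= 1.2757 · e^0.054300 = 1.2757 × 1.055801
F = 1.3469 CAD per USD

1.3469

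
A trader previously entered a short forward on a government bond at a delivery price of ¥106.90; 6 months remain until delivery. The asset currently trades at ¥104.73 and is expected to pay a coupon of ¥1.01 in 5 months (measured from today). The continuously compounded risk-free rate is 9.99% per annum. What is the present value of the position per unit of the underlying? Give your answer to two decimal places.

-¥2.07

PV(remaining coupons) I = 1.01·e^(−0.0999·5/12) = 0.9688
Current forward F = (S − I)·e^(rT) = (104.73 − 0.9688)·e^(0.0999·6/12) = 103.7612 × 1.051219 = 109.0757
Value (long) = (F − K)·e^(−rT) = (109.0757 − 106.90) × 0.951277 = 2.0697
Short position value = −(long value) = -¥2.07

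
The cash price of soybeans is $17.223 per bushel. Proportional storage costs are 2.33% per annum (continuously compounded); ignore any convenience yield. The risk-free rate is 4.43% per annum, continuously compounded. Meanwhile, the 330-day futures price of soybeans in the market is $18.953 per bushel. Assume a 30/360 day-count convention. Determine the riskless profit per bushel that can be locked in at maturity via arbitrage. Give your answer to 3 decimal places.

Fair futures: F* = S·e^(carry·T), with carry = (r + u) = 0.0443 + 0.0233 = 0.0676
F* = 17.223 · e^(0.0676 × 330/360) = 17.223 · e^0.061967 = 17.223 × 1.063927 = $18.3240
Market $18.953 > fair $18.3240: forward overpriced → cash-and-carry (buy spot, short the forward).
At maturity, profit = |F_mkt − F*| = |18.953 − 18.3240| = $0.629 per bushel

$0.629 per bushel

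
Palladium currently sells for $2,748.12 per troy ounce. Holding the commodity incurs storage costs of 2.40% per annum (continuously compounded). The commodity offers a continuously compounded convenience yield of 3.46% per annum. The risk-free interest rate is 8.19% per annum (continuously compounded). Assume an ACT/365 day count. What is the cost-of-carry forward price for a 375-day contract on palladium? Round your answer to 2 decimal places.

$2,956.99 per troy ounce

Net carry = r + u − y = 0.0819 + 0.0240 − 0.0346 = 0.0713
F = S·e^((r+u−y)T) = 2748.12 · e^(0.0713 × 375/365) = 2748.12 · e^0.07325342
= 2748.12 × 1.07600318 = $2,956.99 per troy ounce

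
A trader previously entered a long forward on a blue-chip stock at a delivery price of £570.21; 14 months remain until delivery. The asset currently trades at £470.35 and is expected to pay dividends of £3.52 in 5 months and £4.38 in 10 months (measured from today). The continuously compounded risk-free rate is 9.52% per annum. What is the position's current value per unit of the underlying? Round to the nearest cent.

-£47.35

PV(remaining dividends) I = 3.52·e^(−0.0952·5/12) + 4.38·e^(−0.0952·10/12) = 7.4291
Current forward F = (S − I)·e^(rT) = (470.35 − 7.4291)·e^(0.0952·14/12) = 462.9209 × 1.117469 = 517.2998
Value (long) = (F − K)·e^(−rT) = (517.2998 − 570.21) × 0.894879 = -47.3482
Value = -£47.35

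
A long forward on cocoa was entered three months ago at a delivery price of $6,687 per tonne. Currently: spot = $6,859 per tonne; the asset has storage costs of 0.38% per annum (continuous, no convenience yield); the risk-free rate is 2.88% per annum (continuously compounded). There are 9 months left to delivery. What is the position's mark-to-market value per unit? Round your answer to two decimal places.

Current fair forward for the remaining 9 months: F = S·e^((r + u)·T), (r + u) = 0.0288 + 0.0038 = 0.0326
F = 6859 · e^(0.0326 × 9/12) = 6859 × 1.02475135 = 7028.7695
Value of long forward = (F − K)·e^(−rT) = (7028.7695 − 6687) · e^(−0.0288·9/12)
= 341.7695 × 0.97863161 = 334.47

$334.47 per tonne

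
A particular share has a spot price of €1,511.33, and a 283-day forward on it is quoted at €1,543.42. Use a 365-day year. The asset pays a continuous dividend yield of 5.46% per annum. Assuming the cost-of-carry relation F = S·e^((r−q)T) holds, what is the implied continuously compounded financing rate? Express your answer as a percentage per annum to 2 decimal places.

From F = S·e^((r−q)T): (r − q) = ln(F/S)/T
ln(1543.42/1511.33) = ln(1.021233) = 0.021011
(r − q) = 0.021011 / (283/365) = 0.027099
r = ln(F/S)/T + q = 0.027099 + 0.0546 = 0.081699
r = 8.17%

8.17%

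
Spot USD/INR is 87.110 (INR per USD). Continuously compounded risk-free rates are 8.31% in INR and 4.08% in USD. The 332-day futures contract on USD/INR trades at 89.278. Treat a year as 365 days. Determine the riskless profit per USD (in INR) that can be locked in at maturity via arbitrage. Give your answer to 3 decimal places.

Fair futures: F* = S·e^(carry·T), with carry = (r_INR − r_USD) = 0.0831 − 0.0408 = 0.0423
F* = 87.110 · e^(0.0423 × 332/365) = 87.110 · e^0.038476 = 87.110 × 1.039226 = 90.5270
Market 89.278 < fair 90.5270: forward underpriced → reverse cash-and-carry (short spot, go long the forward).
At maturity, profit = |F_mkt − F*| = |89.278 − 90.5270| = 1.249 per USD (in INR)

1.249 per USD (in INR)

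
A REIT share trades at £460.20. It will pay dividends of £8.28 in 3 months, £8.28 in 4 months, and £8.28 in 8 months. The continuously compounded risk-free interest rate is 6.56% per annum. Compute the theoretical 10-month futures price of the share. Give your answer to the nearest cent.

£460.53

PV(dividends) I = 8.28·e^(−0.0656·3/12) + 8.28·e^(−0.0656·4/12) + 8.28·e^(−0.0656·8/12)
I = 8.1453 + 8.1009 + 7.9257 = 24.1719
F = (S − I)·e^(rT) = (460.20 − 24.1719) · e^(0.0656·10/12)
= 436.0281 · e^0.054667 = 436.0281 × 1.056189 = £460.53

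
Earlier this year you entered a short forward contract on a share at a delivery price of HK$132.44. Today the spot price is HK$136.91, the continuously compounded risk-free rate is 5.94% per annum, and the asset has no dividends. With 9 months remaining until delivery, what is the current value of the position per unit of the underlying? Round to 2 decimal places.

Current fair forward for the remaining 9 months: F = S·e^(r·T), r = 0.0594
F = 136.91 · e^(0.0594 × 9/12) = 136.91 × 1.045557 = 143.1472
Value of long forward = (F − K)·e^(−rT) = (143.1472 − 132.44) · e^(−0.0594·9/12)
= 10.7072 × 0.956428 = 10.24
Short position value = −(long value) = -HK$10.24

-HK$10.24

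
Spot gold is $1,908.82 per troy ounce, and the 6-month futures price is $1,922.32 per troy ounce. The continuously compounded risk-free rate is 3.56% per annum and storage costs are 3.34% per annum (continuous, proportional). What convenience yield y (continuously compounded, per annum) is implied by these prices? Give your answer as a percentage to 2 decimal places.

5.49%

F = S·e^((r+u−y)T) ⇒ (r+u−y) = ln(F/S)/T
ln(1922.32/1908.82) = 0.007048; /T ⇒ 0.014096
y = r + u − ln(F/S)/T = 0.0356 + 0.0334 − 0.014096 = 0.054904
y = 5.49%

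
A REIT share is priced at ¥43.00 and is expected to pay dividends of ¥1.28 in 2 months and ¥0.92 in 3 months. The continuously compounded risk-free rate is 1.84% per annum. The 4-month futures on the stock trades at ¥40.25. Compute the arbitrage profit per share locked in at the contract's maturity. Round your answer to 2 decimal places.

¥0.81 per share

PV(dividends) I = 1.28·e^(−0.0184·2/12) + 0.92·e^(−0.0184·3/12) = 2.1919
Fair futures F* = (S − I)·e^(rT) = (43.00 − 2.1919)·e^0.006133 = 40.8081 × 1.006152 = 41.0592
Market ¥40.25 < fair 41.0592: forward underpriced → reverse cash-and-carry (short the stock, invest proceeds at r, pay the dividends, go long the forward).
Profit at T = |F_mkt − F*| = |40.25 − 41.0592| = ¥0.81 per share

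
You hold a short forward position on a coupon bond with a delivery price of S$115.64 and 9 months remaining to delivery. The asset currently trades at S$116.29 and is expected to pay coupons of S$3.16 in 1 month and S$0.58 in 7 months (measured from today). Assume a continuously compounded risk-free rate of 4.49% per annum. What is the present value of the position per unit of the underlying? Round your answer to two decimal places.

-S$0.77

PV(remaining coupons) I = 3.16·e^(−0.0449·1/12) + 0.58·e^(−0.0449·7/12) = 3.7132
Current forward F = (S − I)·e^(rT) = (116.29 − 3.7132)·e^(0.0449·9/12) = 112.5768 × 1.034248 = 116.4323
Value (long) = (F − K)·e^(−rT) = (116.4323 − 115.64) × 0.966886 = 0.7661
Short position value = −(long value) = -S$0.77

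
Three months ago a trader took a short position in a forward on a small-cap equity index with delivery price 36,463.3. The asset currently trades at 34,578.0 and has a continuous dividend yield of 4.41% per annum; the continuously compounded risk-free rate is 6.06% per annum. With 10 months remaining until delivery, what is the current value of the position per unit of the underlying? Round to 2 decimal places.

1337.30

Current fair forward for the remaining 10 months: F = S·e^((r − q)·T), (r − q) = 0.0606 − 0.0441 = 0.0165
F = 34578.0 · e^(0.0165 × 10/12) = 34578.0 × 1.01384497 = 35056.7314
Value of long forward = (F − K)·e^(−rT) = (35056.7314 − 36463.3) · e^(−0.0606·10/12)
= -1406.5686 × 0.95075393 = -1337.30
Short position value = −(long value) = 1337.30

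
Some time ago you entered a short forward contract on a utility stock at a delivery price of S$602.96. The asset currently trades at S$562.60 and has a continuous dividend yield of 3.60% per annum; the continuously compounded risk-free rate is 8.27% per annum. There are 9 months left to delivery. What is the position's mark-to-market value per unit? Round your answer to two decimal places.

Current fair forward for the remaining 9 months: F = S·e^((r − q)·T), (r − q) = 0.0827 − 0.0360 = 0.0467
F = 562.60 · e^(0.0467 × 9/12) = 562.60 × 1.035646 = 582.6544
Value of long forward = (F − K)·e^(−rT) = (582.6544 − 602.96) · e^(−0.0827·9/12)
= -20.3056 × 0.939859 = -19.08
Short position value = −(long value) = S$19.08

S$19.08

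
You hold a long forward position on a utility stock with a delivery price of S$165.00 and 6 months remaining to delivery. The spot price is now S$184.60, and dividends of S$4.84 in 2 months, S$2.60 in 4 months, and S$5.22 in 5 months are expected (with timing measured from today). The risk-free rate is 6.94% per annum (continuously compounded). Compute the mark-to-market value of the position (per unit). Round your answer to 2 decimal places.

S$12.83

PV(remaining dividends) I = 4.84·e^(−0.0694·2/12) + 2.60·e^(−0.0694·4/12) + 5.22·e^(−0.0694·5/12) = 12.3961
Current forward F = (S − I)·e^(rT) = (184.60 − 12.3961)·e^(0.0694·6/12) = 172.2039 × 1.035309 = 178.2842
Value (long) = (F − K)·e^(−rT) = (178.2842 − 165.00) × 0.965895 = 12.8311
Value = S$12.83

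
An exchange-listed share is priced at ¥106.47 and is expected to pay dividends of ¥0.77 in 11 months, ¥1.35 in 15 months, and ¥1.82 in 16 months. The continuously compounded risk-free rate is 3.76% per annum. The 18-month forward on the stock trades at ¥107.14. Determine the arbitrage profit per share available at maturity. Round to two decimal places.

¥1.53 per share

PV(dividends) I = 0.77·e^(−0.0376·11/12) + 1.35·e^(−0.0376·15/12) + 1.82·e^(−0.0376·16/12) = 3.7629
Fair forward F* = (S − I)·e^(rT) = (106.47 − 3.7629)·e^0.056400 = 102.7071 × 1.058021 = 108.6663
Market ¥107.14 < fair 108.6663: forward underpriced → reverse cash-and-carry (short the stock, invest proceeds at r, pay the dividends, go long the forward).
Profit at T = |F_mkt − F*| = |107.14 − 108.6663| = ¥1.53 per share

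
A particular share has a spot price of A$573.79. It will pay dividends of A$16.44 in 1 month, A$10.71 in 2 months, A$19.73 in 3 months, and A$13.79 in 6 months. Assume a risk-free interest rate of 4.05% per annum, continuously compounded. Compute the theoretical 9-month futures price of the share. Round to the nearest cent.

PV(dividends) I = 16.44·e^(−0.0405·1/12) + 10.71·e^(−0.0405·2/12) + 19.73·e^(−0.0405·3/12) + 13.79·e^(−0.0405·6/12)
I = 16.3846 + 10.6380 + 19.5312 + 13.5136 = 60.0674
F = (S − I)·e^(rT) = (573.79 − 60.0674) · e^(0.0405·9/12)
= 513.7226 · e^0.030375 = 513.7226 × 1.030841 = A$529.57

A$529.57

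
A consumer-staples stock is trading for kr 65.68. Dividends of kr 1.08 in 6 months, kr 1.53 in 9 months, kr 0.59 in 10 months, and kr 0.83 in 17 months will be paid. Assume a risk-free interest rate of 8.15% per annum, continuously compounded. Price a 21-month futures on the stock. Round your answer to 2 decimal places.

kr 71.40

PV(dividends) I = 1.08·e^(−0.0815·6/12) + 1.53·e^(−0.0815·9/12) + 0.59·e^(−0.0815·10/12) + 0.83·e^(−0.0815·17/12)
I = 1.0369 + 1.4393 + 0.5513 + 0.7395 = 3.7670
F = (S − I)·e^(rT) = (65.68 − 3.7670) · e^(0.0815·21/12)
= 61.9130 · e^0.142625 = 61.9130 × 1.153297 = kr 71.40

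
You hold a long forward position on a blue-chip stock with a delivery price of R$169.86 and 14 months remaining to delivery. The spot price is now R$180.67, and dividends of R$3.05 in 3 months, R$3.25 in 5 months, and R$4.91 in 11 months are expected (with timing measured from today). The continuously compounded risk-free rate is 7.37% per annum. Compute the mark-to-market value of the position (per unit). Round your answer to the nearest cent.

PV(remaining dividends) I = 3.05·e^(−0.0737·3/12) + 3.25·e^(−0.0737·5/12) + 4.91·e^(−0.0737·11/12) = 10.7353
Current forward F = (S − I)·e^(rT) = (180.67 − 10.7353)·e^(0.0737·14/12) = 169.9347 × 1.089788 = 185.1928
Value (long) = (F − K)·e^(−rT) = (185.1928 − 169.86) × 0.917610 = 14.0695
Value = R$14.07

R$14.07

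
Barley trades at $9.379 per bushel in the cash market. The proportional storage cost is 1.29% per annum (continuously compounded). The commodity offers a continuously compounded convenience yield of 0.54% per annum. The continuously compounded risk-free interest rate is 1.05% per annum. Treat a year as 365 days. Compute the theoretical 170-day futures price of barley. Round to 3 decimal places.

$9.458 per bushel

Net carry = r + u − y = 0.0105 + 0.0129 − 0.0054 = 0.0180
F = S·e^((r+u−y)T) = 9.379 · e^(0.0180 × 170/365) = 9.379 · e^0.008384
= 9.379 × 1.008419 = $9.458 per bushel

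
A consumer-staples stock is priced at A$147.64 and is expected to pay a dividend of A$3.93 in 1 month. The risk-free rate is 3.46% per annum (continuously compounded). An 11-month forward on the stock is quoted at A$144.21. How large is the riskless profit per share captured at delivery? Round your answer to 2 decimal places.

A$4.14 per share

PV(dividends) I = 3.93·e^(−0.0346·1/12) = 3.9187
Fair forward F* = (S − I)·e^(rT) = (147.64 − 3.9187)·e^0.031717 = 143.7213 × 1.032225 = 148.3527
Market A$144.21 < fair 148.3527: forward underpriced → reverse cash-and-carry (short the stock, invest proceeds at r, pay the dividends, go long the forward).
Profit at T = |F_mkt − F*| = |144.21 − 148.3527| = A$4.14 per share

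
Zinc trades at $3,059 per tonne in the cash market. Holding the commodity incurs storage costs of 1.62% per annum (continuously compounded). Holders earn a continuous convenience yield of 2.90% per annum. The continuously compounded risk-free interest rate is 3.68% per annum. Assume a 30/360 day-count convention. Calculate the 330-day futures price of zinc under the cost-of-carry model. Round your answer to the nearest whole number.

$3,127 per tonne

Net carry = r + u − y = 0.0368 + 0.0162 − 0.0290 = 0.0240
F = S·e^((r+u−y)T) = 3059 · e^(0.0240 × 330/360) = 3059 · e^0.022000
= 3059 × 1.022244 = $3,127 per tonne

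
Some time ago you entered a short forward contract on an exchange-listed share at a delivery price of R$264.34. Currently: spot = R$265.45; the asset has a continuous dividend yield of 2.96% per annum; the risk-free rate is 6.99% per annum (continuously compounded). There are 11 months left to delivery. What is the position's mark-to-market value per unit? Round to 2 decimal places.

Current fair forward for the remaining 11 months: F = S·e^((r − q)·T), (r − q) = 0.0699 − 0.0296 = 0.0403
F = 265.45 · e^(0.0403 × 11/12) = 265.45 × 1.037632 = 275.4394
Value of long forward = (F − K)·e^(−rT) = (275.4394 − 264.34) · e^(−0.0699·11/12)
= 11.0994 × 0.937935 = 10.41
Short position value = −(long value) = -R$10.41

-R$10.41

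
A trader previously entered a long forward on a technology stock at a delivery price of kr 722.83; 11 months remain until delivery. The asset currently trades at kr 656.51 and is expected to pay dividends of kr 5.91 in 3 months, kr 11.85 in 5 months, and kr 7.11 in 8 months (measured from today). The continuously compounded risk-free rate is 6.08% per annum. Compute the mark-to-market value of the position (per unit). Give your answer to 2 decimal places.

PV(remaining dividends) I = 5.91·e^(−0.0608·3/12) + 11.85·e^(−0.0608·5/12) + 7.11·e^(−0.0608·8/12) = 24.2020
Current forward F = (S − I)·e^(rT) = (656.51 − 24.2020)·e^(0.0608·11/12) = 632.3080 × 1.057316 = 668.5494
Value (long) = (F − K)·e^(−rT) = (668.5494 − 722.83) × 0.945791 = -51.3381
Value = -kr 51.34

-kr 51.34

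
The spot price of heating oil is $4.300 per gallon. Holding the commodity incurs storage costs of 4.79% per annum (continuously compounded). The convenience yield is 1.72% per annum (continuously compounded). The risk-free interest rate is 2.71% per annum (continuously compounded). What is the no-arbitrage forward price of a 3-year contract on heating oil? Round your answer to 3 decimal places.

$5.114 per gallon

Net carry = r + u − y = 0.0271 + 0.0479 − 0.0172 = 0.0578
F = S·e^((r+u−y)T) = 4.300 · e^(0.0578 × 3) = 4.300 · e^0.173400
= 4.300 × 1.189342 = $5.114 per gallon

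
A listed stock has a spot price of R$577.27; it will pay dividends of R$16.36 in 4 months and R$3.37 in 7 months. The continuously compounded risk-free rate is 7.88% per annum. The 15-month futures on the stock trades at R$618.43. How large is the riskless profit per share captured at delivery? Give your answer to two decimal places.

R$2.54 per share

PV(dividends) I = 16.36·e^(−0.0788·4/12) + 3.37·e^(−0.0788·7/12) = 19.1545
Fair futures F* = (S − I)·e^(rT) = (577.27 − 19.1545)·e^0.098500 = 558.1155 × 1.103514 = 615.8883
Market R$618.43 > fair 615.8883: forward overpriced → cash-and-carry (borrow at r, buy the stock and collect the dividends, short the forward).
Profit at T = |F_mkt − F*| = |618.43 − 615.8883| = R$2.54 per share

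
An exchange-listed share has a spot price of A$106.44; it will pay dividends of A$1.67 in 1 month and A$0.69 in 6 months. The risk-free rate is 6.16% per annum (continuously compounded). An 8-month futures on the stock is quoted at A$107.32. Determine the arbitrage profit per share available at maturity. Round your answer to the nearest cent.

PV(dividends) I = 1.67·e^(−0.0616·1/12) + 0.69·e^(−0.0616·6/12) = 2.3305
Fair futures F* = (S − I)·e^(rT) = (106.44 − 2.3305)·e^0.041067 = 104.1095 × 1.041922 = 108.4740
Market A$107.32 < fair 108.4740: forward underpriced → reverse cash-and-carry (short the stock, invest proceeds at r, pay the dividends, go long the forward).
Profit at T = |F_mkt − F*| = |107.32 − 108.4740| = A$1.15 per share

A$1.15 per share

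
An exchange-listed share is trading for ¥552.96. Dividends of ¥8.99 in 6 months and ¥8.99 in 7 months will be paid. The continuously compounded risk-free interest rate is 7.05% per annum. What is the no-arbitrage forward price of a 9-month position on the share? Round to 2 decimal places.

¥564.74

PV(dividends) I = 8.99·e^(−0.0705·6/12) + 8.99·e^(−0.0705·7/12)
I = 8.6786 + 8.6278 = 17.3064
F = (S − I)·e^(rT) = (552.96 − 17.3064) · e^(0.0705·9/12)
= 535.6536 · e^0.052875 = 535.6536 × 1.054298 = ¥564.74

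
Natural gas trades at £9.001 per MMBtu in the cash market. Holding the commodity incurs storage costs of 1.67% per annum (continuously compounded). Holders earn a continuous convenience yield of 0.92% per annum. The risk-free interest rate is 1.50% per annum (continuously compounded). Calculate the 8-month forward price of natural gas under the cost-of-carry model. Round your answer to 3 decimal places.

£9.137 per MMBtu

Net carry = r + u − y = 0.0150 + 0.0167 − 0.0092 = 0.0225
F = S·e^((r+u−y)T) = 9.001 · e^(0.0225 × 8/12) = 9.001 · e^0.015000
= 9.001 × 1.015113 = £9.137 per MMBtu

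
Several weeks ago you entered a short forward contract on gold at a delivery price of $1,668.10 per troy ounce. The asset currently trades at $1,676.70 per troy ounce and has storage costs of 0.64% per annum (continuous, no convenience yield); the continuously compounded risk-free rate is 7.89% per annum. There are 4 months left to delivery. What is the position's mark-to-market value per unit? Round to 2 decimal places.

Current fair forward for the remaining 4 months: F = S·e^((r + u)·T), (r + u) = 0.0789 + 0.0064 = 0.0853
F = 1676.70 · e^(0.0853 × 4/12) = 1676.70 × 1.02884142 = 1725.0584
Value of long forward = (F − K)·e^(−rT) = (1725.0584 − 1668.10) · e^(−0.0789·4/12)
= 56.9584 × 0.97404283 = 55.48
Short position value = −(long value) = -$55.48

-$55.48 per troy ounce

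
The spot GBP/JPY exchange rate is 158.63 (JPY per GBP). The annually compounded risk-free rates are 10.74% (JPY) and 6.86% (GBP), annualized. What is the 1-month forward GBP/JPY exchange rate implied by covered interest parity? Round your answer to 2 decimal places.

159.10

By covered interest parity, F = S · (1+r_JPY)^T / (1+r_GBP)^T
= 158.63 × 1.008537 / 1.005544 = 158.63 × 1.002976
F = 159.10 JPY per GBP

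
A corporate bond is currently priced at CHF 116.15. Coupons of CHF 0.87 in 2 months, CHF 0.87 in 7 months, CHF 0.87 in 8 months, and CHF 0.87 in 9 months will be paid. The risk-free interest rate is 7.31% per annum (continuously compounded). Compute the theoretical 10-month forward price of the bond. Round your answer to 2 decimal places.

PV(coupons) I = 0.87·e^(−0.0731·2/12) + 0.87·e^(−0.0731·7/12) + 0.87·e^(−0.0731·8/12) + 0.87·e^(−0.0731·9/12)
I = 0.8595 + 0.8337 + 0.8286 + 0.8236 = 3.3454
F = (S − I)·e^(rT) = (116.15 − 3.3454) · e^(0.0731·10/12)
= 112.8046 · e^0.060917 = 112.8046 × 1.062811 = CHF 119.89

CHF 119.89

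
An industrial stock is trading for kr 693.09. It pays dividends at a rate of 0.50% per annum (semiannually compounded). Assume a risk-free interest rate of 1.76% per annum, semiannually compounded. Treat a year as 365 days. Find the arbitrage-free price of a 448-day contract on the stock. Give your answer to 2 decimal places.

F = S · (1+r/2)^(2T) / (1+q/2)^(2T)
= 693.09 × 1.021741 / 1.006148 = 693.09 × 1.015498
F = kr 703.83

kr 703.83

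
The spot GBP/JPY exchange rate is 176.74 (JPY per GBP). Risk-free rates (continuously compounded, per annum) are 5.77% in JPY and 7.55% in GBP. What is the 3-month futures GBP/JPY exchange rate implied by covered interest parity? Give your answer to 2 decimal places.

175.96

F = S·e^((r_JPY − r_GBP)T) = 176.74 · e^((0.0577 − 0.0755) × 3/12)
= 176.74 · e^-0.004450 = 176.74 × 0.995560
F = 175.96 JPY per GBP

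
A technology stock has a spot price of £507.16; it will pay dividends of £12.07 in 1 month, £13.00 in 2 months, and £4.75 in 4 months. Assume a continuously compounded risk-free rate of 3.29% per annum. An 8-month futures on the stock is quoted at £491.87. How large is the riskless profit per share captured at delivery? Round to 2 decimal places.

PV(dividends) I = 12.07·e^(−0.0329·1/12) + 13.00·e^(−0.0329·2/12) + 4.75·e^(−0.0329·4/12) = 29.6641
Fair futures F* = (S − I)·e^(rT) = (507.16 − 29.6641)·e^0.021933 = 477.4959 × 1.022175 = 488.0844
Market £491.87 > fair 488.0844: forward overpriced → cash-and-carry (borrow at r, buy the stock and collect the dividends, short the forward).
Profit at T = |F_mkt − F*| = |491.87 − 488.0844| = £3.79 per share

£3.79 per share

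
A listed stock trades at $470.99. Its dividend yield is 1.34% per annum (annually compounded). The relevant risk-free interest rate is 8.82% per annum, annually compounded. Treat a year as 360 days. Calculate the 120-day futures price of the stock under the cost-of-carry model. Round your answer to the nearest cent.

F = S · (1+r)^T / (1+q)^T
= 470.99 × 1.028576 / 1.004447 = 470.99 × 1.024022
F = $482.30

$482.30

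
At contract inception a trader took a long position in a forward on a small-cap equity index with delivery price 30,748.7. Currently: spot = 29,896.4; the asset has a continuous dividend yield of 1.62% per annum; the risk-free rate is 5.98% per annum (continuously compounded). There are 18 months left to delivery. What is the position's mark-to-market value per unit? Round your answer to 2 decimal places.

1068.05

Current fair forward for the remaining 18 months: F = S·e^((r − q)·T), (r − q) = 0.0598 − 0.0162 = 0.0436
F = 29896.4 · e^(0.0436 × 18/12) = 29896.4 × 1.06758597 = 31916.9772
Value of long forward = (F − K)·e^(−rT) = (31916.9772 − 30748.7) · e^(−0.0598·18/12)
= 1168.2772 × 0.91420541 = 1068.05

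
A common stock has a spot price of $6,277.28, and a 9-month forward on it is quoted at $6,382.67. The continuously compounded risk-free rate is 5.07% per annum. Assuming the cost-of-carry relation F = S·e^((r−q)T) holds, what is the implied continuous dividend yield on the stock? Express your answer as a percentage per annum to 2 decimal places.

From F = S·e^((r−q)T): (r − q) = ln(F/S)/T
ln(6382.67/6277.28) = ln(1.016789) = 0.016650
(r − q) = 0.016650 / (9/12) = 0.022200
q = r − ln(F/S)/T = 0.0507 − 0.022200 = 0.028500
q = 2.85%

2.85%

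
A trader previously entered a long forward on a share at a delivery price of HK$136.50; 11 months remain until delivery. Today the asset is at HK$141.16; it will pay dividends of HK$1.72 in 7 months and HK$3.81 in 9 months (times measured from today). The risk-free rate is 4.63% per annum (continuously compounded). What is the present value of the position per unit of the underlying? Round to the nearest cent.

HK$4.98

PV(remaining dividends) I = 1.72·e^(−0.0463·7/12) + 3.81·e^(−0.0463·9/12) = 5.3541
Current forward F = (S − I)·e^(rT) = (141.16 − 5.3541)·e^(0.0463·11/12) = 135.8059 × 1.043355 = 141.6938
Value (long) = (F − K)·e^(−rT) = (141.6938 − 136.50) × 0.958446 = 4.9780
Value = HK$4.98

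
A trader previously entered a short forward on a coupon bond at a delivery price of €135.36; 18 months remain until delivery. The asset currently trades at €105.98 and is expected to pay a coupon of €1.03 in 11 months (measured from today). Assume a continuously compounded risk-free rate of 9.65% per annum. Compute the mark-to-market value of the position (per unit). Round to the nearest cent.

€12.08

PV(remaining coupons) I = 1.03·e^(−0.0965·11/12) = 0.9428
Current forward F = (S − I)·e^(rT) = (105.98 − 0.9428)·e^(0.0965·18/12) = 105.0372 × 1.155751 = 121.3968
Value (long) = (F − K)·e^(−rT) = (121.3968 − 135.36) × 0.865239 = -12.0815
Short position value = −(long value) = €12.08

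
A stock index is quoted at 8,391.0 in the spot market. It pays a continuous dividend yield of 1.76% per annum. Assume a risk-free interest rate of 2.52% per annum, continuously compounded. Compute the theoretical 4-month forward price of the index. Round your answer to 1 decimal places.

8,412.3

F = S·e^((r − q)T) = 8391.0 · e^((0.0252 − 0.0176) × 4/12)
= 8391.0 · e^0.002533 = 8391.0 × 1.002536
F = 8,412.3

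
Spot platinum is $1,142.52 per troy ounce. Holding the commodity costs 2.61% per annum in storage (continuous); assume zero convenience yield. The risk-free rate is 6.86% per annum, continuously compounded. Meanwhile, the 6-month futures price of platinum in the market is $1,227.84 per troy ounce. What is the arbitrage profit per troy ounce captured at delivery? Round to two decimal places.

$29.92 per troy ounce

Fair futures: F* = S·e^(carry·T), with carry = (r + u) = 0.0686 + 0.0261 = 0.0947
F* = 1142.52 · e^(0.0947 × 6/12) = 1142.52 · e^0.04735000 = 1142.52 × 1.04848892 = $1197.9196
Market $1227.84 > fair $1197.9196: forward overpriced → cash-and-carry (buy spot, short the forward).
At maturity, profit = |F_mkt − F*| = |1227.84 − 1197.9196| = $29.92 per troy ounce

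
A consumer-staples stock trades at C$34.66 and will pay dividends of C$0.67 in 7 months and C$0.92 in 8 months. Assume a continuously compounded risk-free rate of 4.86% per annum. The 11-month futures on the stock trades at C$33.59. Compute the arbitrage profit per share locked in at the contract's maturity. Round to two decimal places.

C$1.04 per share

PV(dividends) I = 0.67·e^(−0.0486·7/12) + 0.92·e^(−0.0486·8/12) = 1.5419
Fair futures F* = (S − I)·e^(rT) = (34.66 − 1.5419)·e^0.044550 = 33.1181 × 1.045557 = 34.6269
Market C$33.59 < fair 34.6269: forward underpriced → reverse cash-and-carry (short the stock, invest proceeds at r, pay the dividends, go long the forward).
Profit at T = |F_mkt − F*| = |33.59 − 34.6269| = C$1.04 per share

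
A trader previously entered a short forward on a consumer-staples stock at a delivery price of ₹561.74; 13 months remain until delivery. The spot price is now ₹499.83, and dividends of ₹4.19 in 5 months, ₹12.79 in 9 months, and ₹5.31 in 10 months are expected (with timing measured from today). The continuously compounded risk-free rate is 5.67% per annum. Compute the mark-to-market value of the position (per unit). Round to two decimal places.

PV(remaining dividends) I = 4.19·e^(−0.0567·5/12) + 12.79·e^(−0.0567·9/12) + 5.31·e^(−0.0567·10/12) = 21.4146
Current forward F = (S − I)·e^(rT) = (499.83 − 21.4146)·e^(0.0567·13/12) = 478.4154 × 1.063351 = 508.7235
Value (long) = (F − K)·e^(−rT) = (508.7235 − 561.74) × 0.940423 = -49.8579
Short position value = −(long value) = ₹49.86

₹49.86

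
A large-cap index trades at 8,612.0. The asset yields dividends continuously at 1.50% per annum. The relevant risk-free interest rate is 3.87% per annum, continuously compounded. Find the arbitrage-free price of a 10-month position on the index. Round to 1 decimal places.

F = S·e^((r − q)T) = 8612.0 · e^((0.0387 − 0.0150) × 10/12)
= 8612.0 · e^0.019750 = 8612.0 × 1.019946
F = 8,783.8

8,783.8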